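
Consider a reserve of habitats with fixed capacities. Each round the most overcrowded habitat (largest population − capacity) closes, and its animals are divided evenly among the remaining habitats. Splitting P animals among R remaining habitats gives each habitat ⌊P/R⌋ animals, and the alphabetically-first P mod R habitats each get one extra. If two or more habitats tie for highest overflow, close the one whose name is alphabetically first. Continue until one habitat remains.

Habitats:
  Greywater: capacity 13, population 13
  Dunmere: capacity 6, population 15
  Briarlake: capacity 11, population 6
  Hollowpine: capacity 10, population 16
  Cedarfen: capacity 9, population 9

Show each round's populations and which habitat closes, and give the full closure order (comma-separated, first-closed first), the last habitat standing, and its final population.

Closure order: Dunmere, Hollowpine, Cedarfen, Greywater
Last habitat: Briarlake with 59 animals

Round 1: Briarlake=6 Cedarfen=9 Dunmere=15 Greywater=13 Hollowpine=16 → close Dunmere (overflow 9)
  15÷4 = 3 each, +1 to first 3
Round 2: Briarlake=10 Cedarfen=13 Greywater=17 Hollowpine=19 → close Hollowpine (overflow 9)
  19÷3 = 6 each, +1 to first 1
Round 3: Briarlake=17 Cedarfen=19 Greywater=23 → close Cedarfen (overflow 10)
  19÷2 = 9 each, +1 to first 1
Round 4: Briarlake=27 Greywater=32 → close Greywater (overflow 19)
  32÷1 = 32 each, +1 to first 0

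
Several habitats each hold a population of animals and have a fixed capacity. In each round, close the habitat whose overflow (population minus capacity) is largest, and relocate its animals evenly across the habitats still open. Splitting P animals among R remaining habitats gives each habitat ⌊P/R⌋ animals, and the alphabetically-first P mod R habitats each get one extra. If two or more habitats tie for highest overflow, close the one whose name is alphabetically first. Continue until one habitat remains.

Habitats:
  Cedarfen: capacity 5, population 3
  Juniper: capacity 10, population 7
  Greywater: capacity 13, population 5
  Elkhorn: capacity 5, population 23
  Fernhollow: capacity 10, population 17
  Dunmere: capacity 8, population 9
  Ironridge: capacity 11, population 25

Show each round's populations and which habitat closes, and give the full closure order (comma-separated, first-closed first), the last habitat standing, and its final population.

Closure order: Elkhorn, Ironridge, Fernhollow, Dunmere, Cedarfen, Greywater
Last habitat: Juniper with 89 animals

Round 1: Cedarfen=3 Dunmere=9 Elkhorn=23 Fernhollow=17 Greywater=5 Ironridge=25 Juniper=7 → close Elkhorn (overflow 18)
  23÷6 = 3 each, +1 to first 5
Round 2: Cedarfen=7 Dunmere=13 Fernhollow=21 Greywater=9 Ironridge=29 Juniper=10 → close Ironridge (overflow 18)
  29÷5 = 5 each, +1 to first 4
Round 3: Cedarfen=13 Dunmere=19 Fernhollow=27 Greywater=15 Juniper=15 → close Fernhollow (overflow 17)
  27÷4 = 6 each, +1 to first 3
Round 4: Cedarfen=20 Dunmere=26 Greywater=22 Juniper=21 → close Dunmere (overflow 18)
  26÷3 = 8 each, +1 to first 2
Round 5: Cedarfen=29 Greywater=31 Juniper=29 → close Cedarfen (overflow 24)
  29÷2 = 14 each, +1 to first 1
Round 6: Greywater=46 Juniper=43 → close Greywater (overflow 33)
  46÷1 = 46 each, +1 to first 0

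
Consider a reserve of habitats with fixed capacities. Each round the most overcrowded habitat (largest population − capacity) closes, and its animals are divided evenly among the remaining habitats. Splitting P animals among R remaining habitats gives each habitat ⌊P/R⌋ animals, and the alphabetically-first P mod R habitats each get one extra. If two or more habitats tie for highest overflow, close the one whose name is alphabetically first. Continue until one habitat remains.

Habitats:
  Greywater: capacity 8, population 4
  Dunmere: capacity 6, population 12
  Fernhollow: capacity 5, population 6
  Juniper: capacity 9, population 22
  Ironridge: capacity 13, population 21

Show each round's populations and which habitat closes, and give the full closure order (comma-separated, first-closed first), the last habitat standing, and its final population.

Round 1: Dunmere=12 Fernhollow=6 Greywater=4 Ironridge=21 Juniper=22 → close Juniper (overflow 13)
  22÷4 = 5 each, +1 to first 2
Round 2: Dunmere=18 Fernhollow=12 Greywater=9 Ironridge=26 → close Ironridge (overflow 13)
  26÷3 = 8 each, +1 to first 2
Round 3: Dunmere=27 Fernhollow=21 Greywater=17 → close Dunmere (overflow 21)
  27÷2 = 13 each, +1 to first 1
Round 4: Fernhollow=35 Greywater=30 → close Fernhollow (overflow 30)
  35÷1 = 35 each, +1 to first 0

Closure order: Juniper, Ironridge, Dunmere, Fernhollow
Last habitat: Greywater with 65 animals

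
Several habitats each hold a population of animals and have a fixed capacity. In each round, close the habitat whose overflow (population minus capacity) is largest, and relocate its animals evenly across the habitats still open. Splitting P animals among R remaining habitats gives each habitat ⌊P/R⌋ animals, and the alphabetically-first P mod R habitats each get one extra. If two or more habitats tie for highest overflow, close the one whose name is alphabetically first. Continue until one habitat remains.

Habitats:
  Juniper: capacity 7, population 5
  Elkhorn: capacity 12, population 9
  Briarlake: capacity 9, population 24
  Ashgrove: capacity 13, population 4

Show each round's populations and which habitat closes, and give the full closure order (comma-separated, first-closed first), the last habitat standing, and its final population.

Round 1: Ashgrove=4 Briarlake=24 Elkhorn=9 Juniper=5 → close Briarlake (overflow 15)
  24÷3 = 8 each, +1 to first 0
Round 2: Ashgrove=12 Elkhorn=17 Juniper=13 → close Juniper (overflow 6)
  13÷2 = 6 each, +1 to first 1
Round 3: Ashgrove=19 Elkhorn=23 → close Elkhorn (overflow 11)
  23÷1 = 23 each, +1 to first 0

Closure order: Briarlake, Juniper, Elkhorn
Last habitat: Ashgrove with 42 animals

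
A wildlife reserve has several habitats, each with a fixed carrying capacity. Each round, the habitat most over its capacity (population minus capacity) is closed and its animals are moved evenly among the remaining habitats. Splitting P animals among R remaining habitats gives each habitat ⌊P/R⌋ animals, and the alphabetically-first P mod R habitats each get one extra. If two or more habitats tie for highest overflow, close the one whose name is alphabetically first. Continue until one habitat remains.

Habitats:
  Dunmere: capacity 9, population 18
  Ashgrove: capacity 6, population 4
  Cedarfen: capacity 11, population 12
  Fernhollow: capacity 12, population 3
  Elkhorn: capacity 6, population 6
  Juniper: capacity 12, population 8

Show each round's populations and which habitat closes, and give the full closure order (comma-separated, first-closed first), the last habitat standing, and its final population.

Round 1: Ashgrove=4 Cedarfen=12 Dunmere=18 Elkhorn=6 Fernhollow=3 Juniper=8 → close Dunmere (overflow 9)
  18÷5 = 3 each, +1 to first 3
Round 2: Ashgrove=8 Cedarfen=16 Elkhorn=10 Fernhollow=6 Juniper=11 → close Cedarfen (overflow 5)
  16÷4 = 4 each, +1 to first 0
Round 3: Ashgrove=12 Elkhorn=14 Fernhollow=10 Juniper=15 → close Elkhorn (overflow 8)
  14÷3 = 4 each, +1 to first 2
Round 4: Ashgrove=17 Fernhollow=15 Juniper=19 → close Ashgrove (overflow 11)
  17÷2 = 8 each, +1 to first 1
Round 5: Fernhollow=24 Juniper=27 → close Juniper (overflow 15)
  27÷1 = 27 each, +1 to first 0

Closure order: Dunmere, Cedarfen, Elkhorn, Ashgrove, Juniper
Last habitat: Fernhollow with 51 animals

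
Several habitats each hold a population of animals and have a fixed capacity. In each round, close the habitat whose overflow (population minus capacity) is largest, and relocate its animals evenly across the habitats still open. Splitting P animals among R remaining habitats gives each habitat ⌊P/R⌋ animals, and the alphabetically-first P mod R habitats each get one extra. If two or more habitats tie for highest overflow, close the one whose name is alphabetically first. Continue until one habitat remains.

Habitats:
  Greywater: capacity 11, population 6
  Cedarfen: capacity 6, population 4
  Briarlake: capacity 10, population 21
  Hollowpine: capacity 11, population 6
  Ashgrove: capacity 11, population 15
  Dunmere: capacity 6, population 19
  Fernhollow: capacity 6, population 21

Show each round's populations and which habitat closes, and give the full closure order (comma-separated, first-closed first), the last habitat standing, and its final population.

Round 1: Ashgrove=15 Briarlake=21 Cedarfen=4 Dunmere=19 Fernhollow=21 Greywater=6 Hollowpine=6 → close Fernhollow (overflow 15)
  21÷6 = 3 each, +1 to first 3
Round 2: Ashgrove=19 Briarlake=25 Cedarfen=8 Dunmere=22 Greywater=9 Hollowpine=9 → close Dunmere (overflow 16)
  22÷5 = 4 each, +1 to first 2
Round 3: Ashgrove=24 Briarlake=30 Cedarfen=12 Greywater=13 Hollowpine=13 → close Briarlake (overflow 20)
  30÷4 = 7 each, +1 to first 2
Round 4: Ashgrove=32 Cedarfen=20 Greywater=20 Hollowpine=20 → close Ashgrove (overflow 21)
  32÷3 = 10 each, +1 to first 2
Round 5: Cedarfen=31 Greywater=31 Hollowpine=30 → close Cedarfen (overflow 25)
  31÷2 = 15 each, +1 to first 1
Round 6: Greywater=47 Hollowpine=45 → close Greywater (overflow 36)
  47÷1 = 47 each, +1 to first 0

Closure order: Fernhollow, Dunmere, Briarlake, Ashgrove, Cedarfen, Greywater
Last habitat: Hollowpine with 92 animals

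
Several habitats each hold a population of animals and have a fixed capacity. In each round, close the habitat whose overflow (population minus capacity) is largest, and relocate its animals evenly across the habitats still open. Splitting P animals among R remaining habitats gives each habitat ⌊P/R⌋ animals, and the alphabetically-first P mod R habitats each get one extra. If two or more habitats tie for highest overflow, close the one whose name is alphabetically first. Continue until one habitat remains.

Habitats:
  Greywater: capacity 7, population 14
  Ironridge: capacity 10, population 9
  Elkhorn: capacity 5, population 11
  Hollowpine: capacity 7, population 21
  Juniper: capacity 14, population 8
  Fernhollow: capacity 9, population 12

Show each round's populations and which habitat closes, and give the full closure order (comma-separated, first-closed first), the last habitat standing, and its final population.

Closure order: Hollowpine, Elkhorn, Greywater, Fernhollow, Ironridge
Last habitat: Juniper with 75 animals

Round 1: Elkhorn=11 Fernhollow=12 Greywater=14 Hollowpine=21 Ironridge=9 Juniper=8 → close Hollowpine (overflow 14)
  21÷5 = 4 each, +1 to first 1
Round 2: Elkhorn=16 Fernhollow=16 Greywater=18 Ironridge=13 Juniper=12 → close Elkhorn (overflow 11)
  16÷4 = 4 each, +1 to first 0
Round 3: Fernhollow=20 Greywater=22 Ironridge=17 Juniper=16 → close Greywater (overflow 15)
  22÷3 = 7 each, +1 to first 1
Round 4: Fernhollow=28 Ironridge=24 Juniper=23 → close Fernhollow (overflow 19)
  28÷2 = 14 each, +1 to first 0
Round 5: Ironridge=38 Juniper=37 → close Ironridge (overflow 28)
  38÷1 = 38 each, +1 to first 0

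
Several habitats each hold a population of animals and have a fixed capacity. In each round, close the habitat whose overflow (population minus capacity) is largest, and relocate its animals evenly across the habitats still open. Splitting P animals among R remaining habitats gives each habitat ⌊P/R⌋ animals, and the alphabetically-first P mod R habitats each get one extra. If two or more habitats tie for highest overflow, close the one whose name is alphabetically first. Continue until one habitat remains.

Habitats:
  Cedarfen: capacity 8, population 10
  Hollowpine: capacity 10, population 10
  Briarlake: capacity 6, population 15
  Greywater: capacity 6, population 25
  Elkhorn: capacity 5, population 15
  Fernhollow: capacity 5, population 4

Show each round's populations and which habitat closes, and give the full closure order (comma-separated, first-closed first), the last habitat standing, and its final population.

Closure order: Greywater, Elkhorn, Briarlake, Cedarfen, Fernhollow
Last habitat: Hollowpine with 79 animals

Round 1: Briarlake=15 Cedarfen=10 Elkhorn=15 Fernhollow=4 Greywater=25 Hollowpine=10 → close Greywater (overflow 19)
  25÷5 = 5 each, +1 to first 0
Round 2: Briarlake=20 Cedarfen=15 Elkhorn=20 Fernhollow=9 Hollowpine=15 → close Elkhorn (overflow 15)
  20÷4 = 5 each, +1 to first 0
Round 3: Briarlake=25 Cedarfen=20 Fernhollow=14 Hollowpine=20 → close Briarlake (overflow 19)
  25÷3 = 8 each, +1 to first 1
Round 4: Cedarfen=29 Fernhollow=22 Hollowpine=28 → close Cedarfen (overflow 21)
  29÷2 = 14 each, +1 to first 1
Round 5: Fernhollow=37 Hollowpine=42 → close Fernhollow (overflow 32)
  37÷1 = 37 each, +1 to first 0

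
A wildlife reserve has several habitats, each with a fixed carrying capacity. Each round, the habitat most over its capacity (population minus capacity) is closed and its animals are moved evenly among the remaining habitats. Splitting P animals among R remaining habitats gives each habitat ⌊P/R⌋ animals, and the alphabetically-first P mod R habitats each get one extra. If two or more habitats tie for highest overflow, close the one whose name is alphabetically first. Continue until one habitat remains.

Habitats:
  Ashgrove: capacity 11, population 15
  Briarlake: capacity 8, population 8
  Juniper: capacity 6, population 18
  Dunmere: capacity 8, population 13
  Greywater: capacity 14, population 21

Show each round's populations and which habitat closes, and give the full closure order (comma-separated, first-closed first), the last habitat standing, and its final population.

Round 1: Ashgrove=15 Briarlake=8 Dunmere=13 Greywater=21 Juniper=18 → close Juniper (overflow 12)
  18÷4 = 4 each, +1 to first 2
Round 2: Ashgrove=20 Briarlake=13 Dunmere=17 Greywater=25 → close Greywater (overflow 11)
  25÷3 = 8 each, +1 to first 1
Round 3: Ashgrove=29 Briarlake=21 Dunmere=25 → close Ashgrove (overflow 18)
  29÷2 = 14 each, +1 to first 1
Round 4: Briarlake=36 Dunmere=39 → close Dunmere (overflow 31)
  39÷1 = 39 each, +1 to first 0

Closure order: Juniper, Greywater, Ashgrove, Dunmere
Last habitat: Briarlake with 75 animals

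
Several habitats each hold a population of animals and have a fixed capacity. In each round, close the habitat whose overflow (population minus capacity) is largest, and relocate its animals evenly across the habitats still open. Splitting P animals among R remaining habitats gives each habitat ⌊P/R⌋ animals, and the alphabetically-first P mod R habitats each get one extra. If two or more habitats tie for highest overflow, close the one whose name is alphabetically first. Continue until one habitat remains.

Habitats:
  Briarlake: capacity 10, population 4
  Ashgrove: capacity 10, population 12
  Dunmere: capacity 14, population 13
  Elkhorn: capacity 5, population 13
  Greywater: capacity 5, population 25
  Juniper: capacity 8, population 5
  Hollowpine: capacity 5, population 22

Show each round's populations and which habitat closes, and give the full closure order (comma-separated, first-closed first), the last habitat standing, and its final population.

Round 1: Ashgrove=12 Briarlake=4 Dunmere=13 Elkhorn=13 Greywater=25 Hollowpine=22 Juniper=5 → close Greywater (overflow 20)
  25÷6 = 4 each, +1 to first 1
Round 2: Ashgrove=17 Briarlake=8 Dunmere=17 Elkhorn=17 Hollowpine=26 Juniper=9 → close Hollowpine (overflow 21)
  26÷5 = 5 each, +1 to first 1
Round 3: Ashgrove=23 Briarlake=13 Dunmere=22 Elkhorn=22 Juniper=14 → close Elkhorn (overflow 17)
  22÷4 = 5 each, +1 to first 2
Round 4: Ashgrove=29 Briarlake=19 Dunmere=27 Juniper=19 → close Ashgrove (overflow 19)
  29÷3 = 9 each, +1 to first 2
Round 5: Briarlake=29 Dunmere=37 Juniper=28 → close Dunmere (overflow 23)
  37÷2 = 18 each, +1 to first 1
Round 6: Briarlake=48 Juniper=46 → close Briarlake (overflow 38)
  48÷1 = 48 each, +1 to first 0

Closure order: Greywater, Hollowpine, Elkhorn, Ashgrove, Dunmere, Briarlake
Last habitat: Juniper with 94 animals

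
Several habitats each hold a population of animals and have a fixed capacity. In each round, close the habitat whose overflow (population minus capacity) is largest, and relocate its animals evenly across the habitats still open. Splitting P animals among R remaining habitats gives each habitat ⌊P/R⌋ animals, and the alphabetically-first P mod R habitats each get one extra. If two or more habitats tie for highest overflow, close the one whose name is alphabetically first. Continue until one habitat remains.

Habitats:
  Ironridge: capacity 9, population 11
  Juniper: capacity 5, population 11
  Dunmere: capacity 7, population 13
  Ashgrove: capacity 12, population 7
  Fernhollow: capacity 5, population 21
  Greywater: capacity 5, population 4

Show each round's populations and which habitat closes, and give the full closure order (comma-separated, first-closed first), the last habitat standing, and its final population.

Closure order: Fernhollow, Dunmere, Juniper, Ironridge, Ashgrove
Last habitat: Greywater with 67 animals

Round 1: Ashgrove=7 Dunmere=13 Fernhollow=21 Greywater=4 Ironridge=11 Juniper=11 → close Fernhollow (overflow 16)
  21÷5 = 4 each, +1 to first 1
Round 2: Ashgrove=12 Dunmere=17 Greywater=8 Ironridge=15 Juniper=15 → close Dunmere (overflow 10)
  17÷4 = 4 each, +1 to first 1
Round 3: Ashgrove=17 Greywater=12 Ironridge=19 Juniper=19 → close Juniper (overflow 14)
  19÷3 = 6 each, +1 to first 1
Round 4: Ashgrove=24 Greywater=18 Ironridge=25 → close Ironridge (overflow 16)
  25÷2 = 12 each, +1 to first 1
Round 5: Ashgrove=37 Greywater=30 → close Ashgrove (overflow 25)
  37÷1 = 37 each, +1 to first 0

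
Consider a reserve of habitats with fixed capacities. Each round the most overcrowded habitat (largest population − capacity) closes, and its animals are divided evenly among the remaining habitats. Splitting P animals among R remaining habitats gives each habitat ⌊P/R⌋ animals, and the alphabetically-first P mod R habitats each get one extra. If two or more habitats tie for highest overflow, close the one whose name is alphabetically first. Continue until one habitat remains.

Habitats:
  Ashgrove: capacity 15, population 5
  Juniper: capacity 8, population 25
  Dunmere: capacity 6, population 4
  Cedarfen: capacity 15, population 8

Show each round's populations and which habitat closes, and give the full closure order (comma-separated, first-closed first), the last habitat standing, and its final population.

Closure order: Juniper, Dunmere, Cedarfen
Last habitat: Ashgrove with 42 animals

Round 1: Ashgrove=5 Cedarfen=8 Dunmere=4 Juniper=25 → close Juniper (overflow 17)
  25÷3 = 8 each, +1 to first 1
Round 2: Ashgrove=14 Cedarfen=16 Dunmere=12 → close Dunmere (overflow 6)
  12÷2 = 6 each, +1 to first 0
Round 3: Ashgrove=20 Cedarfen=22 → close Cedarfen (overflow 7)
  22÷1 = 22 each, +1 to first 0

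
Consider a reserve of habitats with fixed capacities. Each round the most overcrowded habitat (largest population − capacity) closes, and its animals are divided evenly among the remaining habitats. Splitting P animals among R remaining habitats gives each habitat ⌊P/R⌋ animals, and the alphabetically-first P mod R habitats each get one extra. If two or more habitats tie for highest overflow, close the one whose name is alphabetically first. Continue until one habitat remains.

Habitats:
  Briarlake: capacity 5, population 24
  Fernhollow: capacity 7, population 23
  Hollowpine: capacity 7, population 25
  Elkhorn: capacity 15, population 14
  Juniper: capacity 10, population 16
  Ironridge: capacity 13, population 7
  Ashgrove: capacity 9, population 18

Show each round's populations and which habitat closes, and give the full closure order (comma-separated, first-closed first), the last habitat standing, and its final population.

Closure order: Briarlake, Hollowpine, Fernhollow, Ashgrove, Juniper, Elkhorn
Last habitat: Ironridge with 127 animals

Round 1: Ashgrove=18 Briarlake=24 Elkhorn=14 Fernhollow=23 Hollowpine=25 Ironridge=7 Juniper=16 → close Briarlake (overflow 19)
  24÷6 = 4 each, +1 to first 0
Round 2: Ashgrove=22 Elkhorn=18 Fernhollow=27 Hollowpine=29 Ironridge=11 Juniper=20 → close Hollowpine (overflow 22)
  29÷5 = 5 each, +1 to first 4
Round 3: Ashgrove=28 Elkhorn=24 Fernhollow=33 Ironridge=17 Juniper=25 → close Fernhollow (overflow 26)
  33÷4 = 8 each, +1 to first 1
Round 4: Ashgrove=37 Elkhorn=32 Ironridge=25 Juniper=33 → close Ashgrove (overflow 28)
  37÷3 = 12 each, +1 to first 1
Round 5: Elkhorn=45 Ironridge=37 Juniper=45 → close Juniper (overflow 35)
  45÷2 = 22 each, +1 to first 1
Round 6: Elkhorn=68 Ironridge=59 → close Elkhorn (overflow 53)
  68÷1 = 68 each, +1 to first 0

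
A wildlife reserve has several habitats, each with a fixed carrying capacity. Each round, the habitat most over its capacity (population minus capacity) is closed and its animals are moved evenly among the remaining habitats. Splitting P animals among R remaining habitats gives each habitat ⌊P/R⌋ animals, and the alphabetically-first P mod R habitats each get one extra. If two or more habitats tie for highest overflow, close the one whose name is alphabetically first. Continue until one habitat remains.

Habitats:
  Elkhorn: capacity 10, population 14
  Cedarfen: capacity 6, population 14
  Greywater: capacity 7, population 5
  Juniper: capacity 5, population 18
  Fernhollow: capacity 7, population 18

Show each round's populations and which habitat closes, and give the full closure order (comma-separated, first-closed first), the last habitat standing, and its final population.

Round 1: Cedarfen=14 Elkhorn=14 Fernhollow=18 Greywater=5 Juniper=18 → close Juniper (overflow 13)
  18÷4 = 4 each, +1 to first 2
Round 2: Cedarfen=19 Elkhorn=19 Fernhollow=22 Greywater=9 → close Fernhollow (overflow 15)
  22÷3 = 7 each, +1 to first 1
Round 3: Cedarfen=27 Elkhorn=26 Greywater=16 → close Cedarfen (overflow 21)
  27÷2 = 13 each, +1 to first 1
Round 4: Elkhorn=40 Greywater=29 → close Elkhorn (overflow 30)
  40÷1 = 40 each, +1 to first 0

Closure order: Juniper, Fernhollow, Cedarfen, Elkhorn
Last habitat: Greywater with 69 animals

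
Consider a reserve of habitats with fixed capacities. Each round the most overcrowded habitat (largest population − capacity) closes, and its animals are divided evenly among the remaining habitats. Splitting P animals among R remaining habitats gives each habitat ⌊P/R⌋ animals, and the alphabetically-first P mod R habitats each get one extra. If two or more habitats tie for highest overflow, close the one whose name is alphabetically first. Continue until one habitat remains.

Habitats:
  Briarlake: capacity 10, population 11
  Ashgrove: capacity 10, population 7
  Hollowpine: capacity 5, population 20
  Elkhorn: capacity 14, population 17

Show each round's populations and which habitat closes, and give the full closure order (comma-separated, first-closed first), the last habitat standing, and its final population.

Round 1: Ashgrove=7 Briarlake=11 Elkhorn=17 Hollowpine=20 → close Hollowpine (overflow 15)
  20÷3 = 6 each, +1 to first 2
Round 2: Ashgrove=14 Briarlake=18 Elkhorn=23 → close Elkhorn (overflow 9)
  23÷2 = 11 each, +1 to first 1
Round 3: Ashgrove=26 Briarlake=29 → close Briarlake (overflow 19)
  29÷1 = 29 each, +1 to first 0

Closure order: Hollowpine, Elkhorn, Briarlake
Last habitat: Ashgrove with 55 animals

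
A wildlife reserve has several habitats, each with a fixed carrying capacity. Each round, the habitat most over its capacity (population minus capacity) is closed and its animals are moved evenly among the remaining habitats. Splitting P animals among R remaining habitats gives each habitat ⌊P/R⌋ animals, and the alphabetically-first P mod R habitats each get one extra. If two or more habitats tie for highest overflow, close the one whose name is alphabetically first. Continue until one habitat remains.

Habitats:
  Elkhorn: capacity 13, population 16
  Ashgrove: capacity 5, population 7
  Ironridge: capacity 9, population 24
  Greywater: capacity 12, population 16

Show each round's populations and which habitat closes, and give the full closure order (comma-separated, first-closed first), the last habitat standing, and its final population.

Closure order: Ironridge, Greywater, Elkhorn
Last habitat: Ashgrove with 63 animals

Round 1: Ashgrove=7 Elkhorn=16 Greywater=16 Ironridge=24 → close Ironridge (overflow 15)
  24÷3 = 8 each, +1 to first 0
Round 2: Ashgrove=15 Elkhorn=24 Greywater=24 → close Greywater (overflow 12)
  24÷2 = 12 each, +1 to first 0
Round 3: Ashgrove=27 Elkhorn=36 → close Elkhorn (overflow 23)
  36÷1 = 36 each, +1 to first 0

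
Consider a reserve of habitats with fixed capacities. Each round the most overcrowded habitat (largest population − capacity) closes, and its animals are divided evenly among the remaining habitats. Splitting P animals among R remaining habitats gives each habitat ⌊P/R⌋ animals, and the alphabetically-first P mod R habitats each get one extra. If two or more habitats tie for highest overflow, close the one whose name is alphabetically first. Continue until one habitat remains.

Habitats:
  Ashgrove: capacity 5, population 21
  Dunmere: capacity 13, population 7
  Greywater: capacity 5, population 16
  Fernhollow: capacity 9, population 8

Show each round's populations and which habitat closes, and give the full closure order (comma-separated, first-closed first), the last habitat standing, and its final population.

Closure order: Ashgrove, Greywater, Fernhollow
Last habitat: Dunmere with 52 animals

Round 1: Ashgrove=21 Dunmere=7 Fernhollow=8 Greywater=16 → close Ashgrove (overflow 16)
  21÷3 = 7 each, +1 to first 0
Round 2: Dunmere=14 Fernhollow=15 Greywater=23 → close Greywater (overflow 18)
  23÷2 = 11 each, +1 to first 1
Round 3: Dunmere=26 Fernhollow=26 → close Fernhollow (overflow 17)
  26÷1 = 26 each, +1 to first 0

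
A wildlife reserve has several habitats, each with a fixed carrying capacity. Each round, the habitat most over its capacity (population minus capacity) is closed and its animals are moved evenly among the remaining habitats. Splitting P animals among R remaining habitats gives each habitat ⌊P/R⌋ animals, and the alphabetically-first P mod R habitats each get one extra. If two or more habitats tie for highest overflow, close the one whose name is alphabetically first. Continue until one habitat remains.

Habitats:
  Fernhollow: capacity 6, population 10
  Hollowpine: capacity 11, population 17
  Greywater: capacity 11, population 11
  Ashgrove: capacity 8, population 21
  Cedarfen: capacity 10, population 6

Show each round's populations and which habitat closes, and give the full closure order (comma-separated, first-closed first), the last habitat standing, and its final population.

Round 1: Ashgrove=21 Cedarfen=6 Fernhollow=10 Greywater=11 Hollowpine=17 → close Ashgrove (overflow 13)
  21÷4 = 5 each, +1 to first 1
Round 2: Cedarfen=12 Fernhollow=15 Greywater=16 Hollowpine=22 → close Hollowpine (overflow 11)
  22÷3 = 7 each, +1 to first 1
Round 3: Cedarfen=20 Fernhollow=22 Greywater=23 → close Fernhollow (overflow 16)
  22÷2 = 11 each, +1 to first 0
Round 4: Cedarfen=31 Greywater=34 → close Greywater (overflow 23)
  34÷1 = 34 each, +1 to first 0

Closure order: Ashgrove, Hollowpine, Fernhollow, Greywater
Last habitat: Cedarfen with 65 animals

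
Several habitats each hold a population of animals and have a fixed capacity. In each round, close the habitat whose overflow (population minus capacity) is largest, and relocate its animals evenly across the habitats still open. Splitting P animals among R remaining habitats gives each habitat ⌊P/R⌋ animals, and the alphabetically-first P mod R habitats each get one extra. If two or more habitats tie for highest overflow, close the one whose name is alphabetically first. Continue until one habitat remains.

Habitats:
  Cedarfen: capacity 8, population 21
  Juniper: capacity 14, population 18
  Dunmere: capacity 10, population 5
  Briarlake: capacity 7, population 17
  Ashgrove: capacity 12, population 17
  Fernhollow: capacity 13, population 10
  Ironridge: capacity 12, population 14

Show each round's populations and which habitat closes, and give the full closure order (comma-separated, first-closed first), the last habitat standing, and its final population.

Closure order: Cedarfen, Briarlake, Ashgrove, Juniper, Ironridge, Dunmere
Last habitat: Fernhollow with 102 animals

Round 1: Ashgrove=17 Briarlake=17 Cedarfen=21 Dunmere=5 Fernhollow=10 Ironridge=14 Juniper=18 → close Cedarfen (overflow 13)
  21÷6 = 3 each, +1 to first 3
Round 2: Ashgrove=21 Briarlake=21 Dunmere=9 Fernhollow=13 Ironridge=17 Juniper=21 → close Briarlake (overflow 14)
  21÷5 = 4 each, +1 to first 1
Round 3: Ashgrove=26 Dunmere=13 Fernhollow=17 Ironridge=21 Juniper=25 → close Ashgrove (overflow 14)
  26÷4 = 6 each, +1 to first 2
Round 4: Dunmere=20 Fernhollow=24 Ironridge=27 Juniper=31 → close Juniper (overflow 17)
  31÷3 = 10 each, +1 to first 1
Round 5: Dunmere=31 Fernhollow=34 Ironridge=37 → close Ironridge (overflow 25)
  37÷2 = 18 each, +1 to first 1
Round 6: Dunmere=50 Fernhollow=52 → close Dunmere (overflow 40)
  50÷1 = 50 each, +1 to first 0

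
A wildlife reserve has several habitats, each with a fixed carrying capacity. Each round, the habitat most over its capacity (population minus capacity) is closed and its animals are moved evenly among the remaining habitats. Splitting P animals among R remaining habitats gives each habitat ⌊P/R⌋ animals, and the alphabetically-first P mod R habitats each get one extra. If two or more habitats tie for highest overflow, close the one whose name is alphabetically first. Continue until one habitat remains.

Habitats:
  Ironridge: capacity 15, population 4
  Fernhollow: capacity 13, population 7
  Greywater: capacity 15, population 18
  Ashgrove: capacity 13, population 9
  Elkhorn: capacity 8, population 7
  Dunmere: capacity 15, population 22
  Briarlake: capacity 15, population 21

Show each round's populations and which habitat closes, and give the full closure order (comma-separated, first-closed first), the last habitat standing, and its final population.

Closure order: Dunmere, Briarlake, Greywater, Elkhorn, Ashgrove, Fernhollow
Last habitat: Ironridge with 88 animals

Round 1: Ashgrove=9 Briarlake=21 Dunmere=22 Elkhorn=7 Fernhollow=7 Greywater=18 Ironridge=4 → close Dunmere (overflow 7)
  22÷6 = 3 each, +1 to first 4
Round 2: Ashgrove=13 Briarlake=25 Elkhorn=11 Fernhollow=11 Greywater=21 Ironridge=7 → close Briarlake (overflow 10)
  25÷5 = 5 each, +1 to first 0
Round 3: Ashgrove=18 Elkhorn=16 Fernhollow=16 Greywater=26 Ironridge=12 → close Greywater (overflow 11)
  26÷4 = 6 each, +1 to first 2
Round 4: Ashgrove=25 Elkhorn=23 Fernhollow=22 Ironridge=18 → close Elkhorn (overflow 15)
  23÷3 = 7 each, +1 to first 2
Round 5: Ashgrove=33 Fernhollow=30 Ironridge=25 → close Ashgrove (overflow 20)
  33÷2 = 16 each, +1 to first 1
Round 6: Fernhollow=47 Ironridge=41 → close Fernhollow (overflow 34)
  47÷1 = 47 each, +1 to first 0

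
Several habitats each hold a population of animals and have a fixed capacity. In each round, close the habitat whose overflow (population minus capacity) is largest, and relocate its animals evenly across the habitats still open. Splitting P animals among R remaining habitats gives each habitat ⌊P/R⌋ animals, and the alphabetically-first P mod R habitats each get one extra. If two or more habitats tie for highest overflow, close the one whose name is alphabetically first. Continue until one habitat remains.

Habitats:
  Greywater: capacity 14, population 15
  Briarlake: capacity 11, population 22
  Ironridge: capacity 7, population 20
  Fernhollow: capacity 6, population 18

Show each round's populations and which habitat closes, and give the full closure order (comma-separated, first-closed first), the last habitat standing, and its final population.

Closure order: Ironridge, Fernhollow, Briarlake
Last habitat: Greywater with 75 animals

Round 1: Briarlake=22 Fernhollow=18 Greywater=15 Ironridge=20 → close Ironridge (overflow 13)
  20÷3 = 6 each, +1 to first 2
Round 2: Briarlake=29 Fernhollow=25 Greywater=21 → close Fernhollow (overflow 19)
  25÷2 = 12 each, +1 to first 1
Round 3: Briarlake=42 Greywater=33 → close Briarlake (overflow 31)
  42÷1 = 42 each, +1 to first 0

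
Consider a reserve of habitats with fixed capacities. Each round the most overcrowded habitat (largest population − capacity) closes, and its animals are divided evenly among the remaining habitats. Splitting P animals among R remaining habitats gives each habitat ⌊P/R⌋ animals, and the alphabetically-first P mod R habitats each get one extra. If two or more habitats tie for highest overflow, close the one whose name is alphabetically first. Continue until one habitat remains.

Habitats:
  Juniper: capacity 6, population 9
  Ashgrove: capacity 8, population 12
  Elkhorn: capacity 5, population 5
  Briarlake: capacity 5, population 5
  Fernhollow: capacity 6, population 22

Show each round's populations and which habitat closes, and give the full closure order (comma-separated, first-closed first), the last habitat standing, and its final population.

Round 1: Ashgrove=12 Briarlake=5 Elkhorn=5 Fernhollow=22 Juniper=9 → close Fernhollow (overflow 16)
  22÷4 = 5 each, +1 to first 2
Round 2: Ashgrove=18 Briarlake=11 Elkhorn=10 Juniper=14 → close Ashgrove (overflow 10)
  18÷3 = 6 each, +1 to first 0
Round 3: Briarlake=17 Elkhorn=16 Juniper=20 → close Juniper (overflow 14)
  20÷2 = 10 each, +1 to first 0
Round 4: Briarlake=27 Elkhorn=26 → close Briarlake (overflow 22)
  27÷1 = 27 each, +1 to first 0

Closure order: Fernhollow, Ashgrove, Juniper, Briarlake
Last habitat: Elkhorn with 53 animals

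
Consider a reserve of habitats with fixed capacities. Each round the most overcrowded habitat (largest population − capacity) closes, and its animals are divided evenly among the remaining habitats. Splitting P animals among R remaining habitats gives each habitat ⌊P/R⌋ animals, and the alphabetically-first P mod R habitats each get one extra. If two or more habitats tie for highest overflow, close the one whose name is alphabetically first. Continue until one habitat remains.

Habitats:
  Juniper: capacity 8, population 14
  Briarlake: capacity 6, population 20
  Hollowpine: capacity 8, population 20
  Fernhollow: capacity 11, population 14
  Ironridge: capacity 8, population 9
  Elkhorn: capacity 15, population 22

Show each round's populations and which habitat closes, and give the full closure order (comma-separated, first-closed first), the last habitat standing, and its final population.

Closure order: Briarlake, Hollowpine, Elkhorn, Juniper, Fernhollow
Last habitat: Ironridge with 99 animals

Round 1: Briarlake=20 Elkhorn=22 Fernhollow=14 Hollowpine=20 Ironridge=9 Juniper=14 → close Briarlake (overflow 14)
  20÷5 = 4 each, +1 to first 0
Round 2: Elkhorn=26 Fernhollow=18 Hollowpine=24 Ironridge=13 Juniper=18 → close Hollowpine (overflow 16)
  24÷4 = 6 each, +1 to first 0
Round 3: Elkhorn=32 Fernhollow=24 Ironridge=19 Juniper=24 → close Elkhorn (overflow 17)
  32÷3 = 10 each, +1 to first 2
Round 4: Fernhollow=35 Ironridge=30 Juniper=34 → close Juniper (overflow 26)
  34÷2 = 17 each, +1 to first 0
Round 5: Fernhollow=52 Ironridge=47 → close Fernhollow (overflow 41)
  52÷1 = 52 each, +1 to first 0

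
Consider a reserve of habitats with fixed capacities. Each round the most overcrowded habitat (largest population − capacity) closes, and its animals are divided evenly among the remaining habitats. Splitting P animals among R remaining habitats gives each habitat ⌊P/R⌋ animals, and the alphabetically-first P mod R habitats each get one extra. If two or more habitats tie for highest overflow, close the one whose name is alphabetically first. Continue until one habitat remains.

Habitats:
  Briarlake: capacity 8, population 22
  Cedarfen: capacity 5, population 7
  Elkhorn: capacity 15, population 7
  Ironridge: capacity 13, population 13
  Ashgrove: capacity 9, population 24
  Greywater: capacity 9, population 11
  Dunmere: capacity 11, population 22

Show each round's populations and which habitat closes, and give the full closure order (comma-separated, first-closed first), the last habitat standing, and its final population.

Closure order: Ashgrove, Briarlake, Dunmere, Cedarfen, Greywater, Ironridge
Last habitat: Elkhorn with 106 animals

Round 1: Ashgrove=24 Briarlake=22 Cedarfen=7 Dunmere=22 Elkhorn=7 Greywater=11 Ironridge=13 → close Ashgrove (overflow 15)
  24÷6 = 4 each, +1 to first 0
Round 2: Briarlake=26 Cedarfen=11 Dunmere=26 Elkhorn=11 Greywater=15 Ironridge=17 → close Briarlake (overflow 18)
  26÷5 = 5 each, +1 to first 1
Round 3: Cedarfen=17 Dunmere=31 Elkhorn=16 Greywater=20 Ironridge=22 → close Dunmere (overflow 20)
  31÷4 = 7 each, +1 to first 3
Round 4: Cedarfen=25 Elkhorn=24 Greywater=28 Ironridge=29 → close Cedarfen (overflow 20)
  25÷3 = 8 each, +1 to first 1
Round 5: Elkhorn=33 Greywater=36 Ironridge=37 → close Greywater (overflow 27)
  36÷2 = 18 each, +1 to first 0
Round 6: Elkhorn=51 Ironridge=55 → close Ironridge (overflow 42)
  55÷1 = 55 each, +1 to first 0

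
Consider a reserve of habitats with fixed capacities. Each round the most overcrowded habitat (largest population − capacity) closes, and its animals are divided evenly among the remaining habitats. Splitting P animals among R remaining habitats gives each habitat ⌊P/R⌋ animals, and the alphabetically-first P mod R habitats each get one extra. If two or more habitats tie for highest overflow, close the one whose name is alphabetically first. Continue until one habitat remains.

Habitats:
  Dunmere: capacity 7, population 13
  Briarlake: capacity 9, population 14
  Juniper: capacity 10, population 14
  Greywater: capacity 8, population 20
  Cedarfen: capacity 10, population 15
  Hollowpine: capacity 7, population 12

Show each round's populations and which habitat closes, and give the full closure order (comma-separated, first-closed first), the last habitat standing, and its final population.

Closure order: Greywater, Dunmere, Briarlake, Cedarfen, Hollowpine
Last habitat: Juniper with 88 animals

Round 1: Briarlake=14 Cedarfen=15 Dunmere=13 Greywater=20 Hollowpine=12 Juniper=14 → close Greywater (overflow 12)
  20÷5 = 4 each, +1 to first 0
Round 2: Briarlake=18 Cedarfen=19 Dunmere=17 Hollowpine=16 Juniper=18 → close Dunmere (overflow 10)
  17÷4 = 4 each, +1 to first 1
Round 3: Briarlake=23 Cedarfen=23 Hollowpine=20 Juniper=22 → close Briarlake (overflow 14)
  23÷3 = 7 each, +1 to first 2
Round 4: Cedarfen=31 Hollowpine=28 Juniper=29 → close Cedarfen (overflow 21)
  31÷2 = 15 each, +1 to first 1
Round 5: Hollowpine=44 Juniper=44 → close Hollowpine (overflow 37)
  44÷1 = 44 each, +1 to first 0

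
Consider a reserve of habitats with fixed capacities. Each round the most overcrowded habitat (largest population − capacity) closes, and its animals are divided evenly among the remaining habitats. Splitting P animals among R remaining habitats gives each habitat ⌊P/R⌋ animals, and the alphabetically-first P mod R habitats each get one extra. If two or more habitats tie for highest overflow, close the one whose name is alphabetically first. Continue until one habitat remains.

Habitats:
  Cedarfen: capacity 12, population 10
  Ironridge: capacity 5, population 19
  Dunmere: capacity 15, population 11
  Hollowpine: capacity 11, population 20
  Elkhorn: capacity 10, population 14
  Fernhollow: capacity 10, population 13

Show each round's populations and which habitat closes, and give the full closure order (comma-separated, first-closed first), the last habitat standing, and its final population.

Closure order: Ironridge, Hollowpine, Elkhorn, Fernhollow, Cedarfen
Last habitat: Dunmere with 87 animals

Round 1: Cedarfen=10 Dunmere=11 Elkhorn=14 Fernhollow=13 Hollowpine=20 Ironridge=19 → close Ironridge (overflow 14)
  19÷5 = 3 each, +1 to first 4
Round 2: Cedarfen=14 Dunmere=15 Elkhorn=18 Fernhollow=17 Hollowpine=23 → close Hollowpine (overflow 12)
  23÷4 = 5 each, +1 to first 3
Round 3: Cedarfen=20 Dunmere=21 Elkhorn=24 Fernhollow=22 → close Elkhorn (overflow 14)
  24÷3 = 8 each, +1 to first 0
Round 4: Cedarfen=28 Dunmere=29 Fernhollow=30 → close Fernhollow (overflow 20)
  30÷2 = 15 each, +1 to first 0
Round 5: Cedarfen=43 Dunmere=44 → close Cedarfen (overflow 31)
  43÷1 = 43 each, +1 to first 0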